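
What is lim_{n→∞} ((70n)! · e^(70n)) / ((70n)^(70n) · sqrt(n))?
lim = sqrt(2π·70)

Stirling: (70n)! ~ sqrt(2π·70n) · (70n/e)^(70n). Hence
  (70n)! · e^(70n) / (70n)^(70n) ~ sqrt(2π·70n).
Dividing by sqrt(n): sqrt(2π·70n) / sqrt(n) = sqrt(2π·70) · n^((1−1)/2), so the limit is sqrt(2π·70).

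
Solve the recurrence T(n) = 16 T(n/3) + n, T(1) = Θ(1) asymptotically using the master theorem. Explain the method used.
T(n) = Θ(n^(log_3 16))

Master theorem: compare f(n) = n to n^(log_3 16) where log_3 16 ≈ 2.524. Since 1 < log_3 16, we have f(n) = O(n^(log_3 16 − ε)) for some ε > 0 — Case 1. Hence T(n) = Θ(n^(log_3 16)).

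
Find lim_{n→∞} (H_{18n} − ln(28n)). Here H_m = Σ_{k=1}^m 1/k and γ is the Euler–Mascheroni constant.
lim = ln(9/14) + γ

By Euler-Maclaurin, H_m = ln m + γ + O(1/m). So
  H_{18n} − ln(28n) = ln(18n) + γ − ln(28n) + O(1/n)
                       = ln(18/28) + γ + O(1/n).
Hence the limit is ln(18/28) + γ (= ln(9/14)).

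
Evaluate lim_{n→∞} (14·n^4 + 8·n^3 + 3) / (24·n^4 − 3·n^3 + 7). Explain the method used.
lim = 14/24 = 7/12

For large n the leading n^4 terms dominate both numerator and denominator. Dividing top and bottom by n^4, every other term tends to 0, leaving 14/24 = 7/12.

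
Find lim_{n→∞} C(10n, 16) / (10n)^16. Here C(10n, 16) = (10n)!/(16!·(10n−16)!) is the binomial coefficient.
lim = 1/16! = 1/20922789888000

With N = 10n → ∞: C(N, 16) / N^16 = [N(N−1)…(N−15)] / (16! · N^16) = (1/16!) · 1 · (1 − 1/(10n)) · … · (1 − 15/(10n)). Each factor → 1 as N → ∞, so the limit is 1/16! = 1/20922789888000.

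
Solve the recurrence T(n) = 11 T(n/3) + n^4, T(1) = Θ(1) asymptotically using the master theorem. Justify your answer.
T(n) = Θ(n^4)

log_3 11 ≈ 2.183. f(n) = n^4 dominates n^(log_3 11) since 4 > 2.183, and the regularity condition a·f(n/b) = 11·(n/3)^4 = (11/81)·n^4 ≤ c·f(n) holds with c = 11/81 ≈ 0.136 < 1. So this is Case 3: T(n) = Θ(f(n)) = Θ(n^4).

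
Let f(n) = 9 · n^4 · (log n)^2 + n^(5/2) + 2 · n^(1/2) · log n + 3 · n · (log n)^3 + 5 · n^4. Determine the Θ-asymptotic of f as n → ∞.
f(n) ∈ Θ(n^4 · (log n)^2)

Compare the terms by growth order. For large n, n^a · (log n)^b dominates n^a' · (log n)^b' iff a > a', or (a = a' and b > b'). Ranking the 5 terms shows the dominant one is 9 · n^4 · (log n)^2. Hence f(n) ∈ Θ(n^4 · (log n)^2).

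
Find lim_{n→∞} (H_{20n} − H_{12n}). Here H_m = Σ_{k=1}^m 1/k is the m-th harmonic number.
lim = ln(20/12) = ln(5/3)

Euler-Maclaurin gives H_m = ln m + γ + 1/(2m) + O(1/m^2). The γ and O(1/m) terms cancel in the difference:
  H_{20n} − H_{12n} = ln(20n) − ln(12n) + O(1/n) = ln(20/12) + O(1/n).
Hence the limit is ln(20/12) = ln(5/3).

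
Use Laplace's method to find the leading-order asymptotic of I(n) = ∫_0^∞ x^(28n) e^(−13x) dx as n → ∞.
I(n) ~ (sqrt(2π·28n) / 13) · (28n/(13e))^(28n)

Write the integrand as exp(28n ln x − 13x) and set f(x) = 28n ln x − 13x. Then f'(x) = 28n/x − 13 = 0 at x* = 28n/13, and f''(x*) = −28n/x*^2 = −13^2/(28n). Laplace's method (interior maximum) gives
  I(n) ~ e^(f(x*)) · sqrt(2π / |f''(x*)|)
        = exp(28n ln(28n/13) − 28n) · sqrt(2π · 28n / 13^2)
        = (28n/13)^(28n) e^(−28n) · sqrt(2π·28n) / 13
        = (sqrt(2π·28n) / 13) · (28n/(13e))^(28n).
This matches Γ(28n+1)/13^(28n+1) with Stirling applied to Γ.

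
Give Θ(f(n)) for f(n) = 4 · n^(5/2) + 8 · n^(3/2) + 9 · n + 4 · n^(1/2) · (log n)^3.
f(n) ∈ Θ(n^(5/2))

Compare the terms by growth order. For large n, n^a · (log n)^b dominates n^a' · (log n)^b' iff a > a', or (a = a' and b > b'). Ranking the 4 terms shows the dominant one is 4 · n^(5/2). Hence f(n) ∈ Θ(n^(5/2)).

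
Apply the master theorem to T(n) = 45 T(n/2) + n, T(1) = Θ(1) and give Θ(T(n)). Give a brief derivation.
T(n) = Θ(n^(log_2 45))

Master theorem: compare f(n) = n to n^(log_2 45) where log_2 45 ≈ 5.492. Since 1 < log_2 45, we have f(n) = O(n^(log_2 45 − ε)) for some ε > 0 — Case 1. Hence T(n) = Θ(n^(log_2 45)).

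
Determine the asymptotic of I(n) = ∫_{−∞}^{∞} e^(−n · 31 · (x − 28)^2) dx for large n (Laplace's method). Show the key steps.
I(n) = sqrt(π/(31n))

Here φ(x) = 31 · (x − 28)^2 has its unique minimum at x* = 28 with φ(x*) = 0 and φ''(x*) = 62. Laplace's method gives
  I(n) ~ e^(−n φ(x*)) · sqrt(2π / (n · φ''(x*))) = sqrt(2π / (62n)) = sqrt(π/(31n)).
This is exact: substituting u = (x − 28)·sqrt(31n) gives I(n) = (1/sqrt(31n)) ∫_{−∞}^{∞} e^(−u^2) du = sqrt(π/(31n)).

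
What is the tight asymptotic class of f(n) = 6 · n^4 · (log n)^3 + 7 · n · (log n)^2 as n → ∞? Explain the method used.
f(n) ∈ Θ(n^4 · (log n)^3)

Compare the terms by growth order. For large n, n^a · (log n)^b dominates n^a' · (log n)^b' iff a > a', or (a = a' and b > b'). Ranking the 2 terms shows the dominant one is 6 · n^4 · (log n)^3. Hence f(n) ∈ Θ(n^4 · (log n)^3).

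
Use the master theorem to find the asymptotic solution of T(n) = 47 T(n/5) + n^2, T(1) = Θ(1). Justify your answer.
T(n) = Θ(n^(log_5 47))

Master theorem: compare f(n) = n^2 to n^(log_5 47) where log_5 47 ≈ 2.392. Since 2 < log_5 47, we have f(n) = O(n^(log_5 47 − ε)) for some ε > 0 — Case 1. Hence T(n) = Θ(n^(log_5 47)).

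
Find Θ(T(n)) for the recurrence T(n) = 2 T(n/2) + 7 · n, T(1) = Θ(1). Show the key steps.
T(n) = Θ(n log n)

log_2 2 = 1, and f(n) = 7 · n = Θ(n^(log_2 2)). This is Case 2 of the master theorem: T(n) = Θ(f(n) · log n) = Θ(n log n).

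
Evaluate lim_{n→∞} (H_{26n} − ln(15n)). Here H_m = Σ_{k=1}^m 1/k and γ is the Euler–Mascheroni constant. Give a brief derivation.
lim = ln(26/15) + γ

By Euler-Maclaurin, H_m = ln m + γ + O(1/m). So
  H_{26n} − ln(15n) = ln(26n) + γ − ln(15n) + O(1/n)
                       = ln(26/15) + γ + O(1/n).
Hence the limit is ln(26/15) + γ.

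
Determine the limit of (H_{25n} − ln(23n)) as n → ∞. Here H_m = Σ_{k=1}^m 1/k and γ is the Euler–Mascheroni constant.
lim = ln(25/23) + γ

By Euler-Maclaurin, H_m = ln m + γ + O(1/m). So
  H_{25n} − ln(23n) = ln(25n) + γ − ln(23n) + O(1/n)
                       = ln(25/23) + γ + O(1/n).
Hence the limit is ln(25/23) + γ.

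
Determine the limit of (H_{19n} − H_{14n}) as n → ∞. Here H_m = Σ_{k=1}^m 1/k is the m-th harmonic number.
lim = ln(19/14)

Euler-Maclaurin gives H_m = ln m + γ + 1/(2m) + O(1/m^2). The γ and O(1/m) terms cancel in the difference:
  H_{19n} − H_{14n} = ln(19n) − ln(14n) + O(1/n) = ln(19/14) + O(1/n).
Hence the limit is ln(19/14).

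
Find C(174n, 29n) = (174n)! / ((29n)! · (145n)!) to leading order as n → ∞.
C(174n, 29n) ~ (46656/3125)^(29n) · sqrt(3/(5π·29n))

Write N = 29n. Apply Stirling to each factorial:
  (6N)! ~ sqrt(2π·6N) · (6N/e)^(6N),
  N! ~ sqrt(2π N) · (N/e)^N,
  (5N)! ~ sqrt(2π·5N) · (5N/e)^(5N).
The exponential factors combine to (6N)^(6N) / (N^N · (5N)^(5N)) = 6^(6N)/5^(5N) = (6^6/5^5)^N = (46656/3125)^N.
The square-root prefactors combine to sqrt(2π·6N) / (sqrt(2π N)·sqrt(2π·5N)) = sqrt(6 / (2π·5·N)) = sqrt(3/(5π·29n)).
Substituting N = 29n: C(174n, 29n) ~ (46656/3125)^(29n) · sqrt(3/(5π·29n)).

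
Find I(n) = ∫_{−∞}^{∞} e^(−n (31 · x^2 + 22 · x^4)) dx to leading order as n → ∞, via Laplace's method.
I(n) ~ sqrt(π/(31n))

φ(x) = 31 · x^2 + 22 · x^4 has its unique global minimum at x* = 0 (since φ'(x) = 62x + 88x^3 = 0 only at x = 0 for real x with both coefficients positive, and φ → ∞ as |x| → ∞). At x* = 0, φ(0) = 0 and φ''(0) = 62. Laplace's method then gives
  I(n) ~ sqrt(2π / (n · φ''(0))) · e^(−n φ(0)) = sqrt(2π / (62n)) = sqrt(π/(31n)).
The 22 · x^4 term contributes only at subleading order (an O(1/n) relative correction).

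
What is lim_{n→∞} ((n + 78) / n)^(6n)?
lim = e^468

Rewrite as (1 + 78/n)^(6n). By the standard limit (1 + x/n)^n → e^x, we have (1 + 78/n)^n → e^78, and raising to the 6th power gives e^468.
More precisely, ln[(1 + 78/n)^(6n)] = 6n · ln(1 + 78/n) = 6n · (78/n + O(1/n^2)) = 468 + O(1/n) → 468.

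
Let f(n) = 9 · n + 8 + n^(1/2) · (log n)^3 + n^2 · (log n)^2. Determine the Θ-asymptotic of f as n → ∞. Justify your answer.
f(n) ∈ Θ(n^2 · (log n)^2)

Compare the terms by growth order. For large n, n^a · (log n)^b dominates n^a' · (log n)^b' iff a > a', or (a = a' and b > b'). Ranking the 4 terms shows the dominant one is n^2 · (log n)^2. Hence f(n) ∈ Θ(n^2 · (log n)^2).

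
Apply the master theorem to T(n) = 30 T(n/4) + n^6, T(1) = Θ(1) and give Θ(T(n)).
T(n) = Θ(n^6)

log_4 30 ≈ 2.453. f(n) = n^6 dominates n^(log_4 30) since 6 > 2.453, and the regularity condition a·f(n/b) = 30·(n/4)^6 = (30/4096)·n^6 ≤ c·f(n) holds with c = 30/4096 ≈ 0.00732 < 1. So this is Case 3: T(n) = Θ(f(n)) = Θ(n^6).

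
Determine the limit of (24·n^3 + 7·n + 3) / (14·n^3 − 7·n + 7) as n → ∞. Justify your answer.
lim = 24/14 = 12/7

For large n the leading n^3 terms dominate both numerator and denominator. Dividing top and bottom by n^3, every other term tends to 0, leaving 24/14 = 12/7.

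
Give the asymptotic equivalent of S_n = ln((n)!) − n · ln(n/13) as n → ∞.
S_n ~ n · (ln 13 − 1) + O(ln n)

Stirling: ln((n)!) = n ln(n) − n + O(ln n).
  S_n = n ln(n) − n − n ln(n/13) + O(ln n)
      = n ln(n) − n ln n + n ln 13 − n + O(ln n)
      = n ln 13 − n + O(ln n)
      = n (ln 13 − 1) + O(ln n).
Numerically ln(13) − 1 ≈ 1.5649.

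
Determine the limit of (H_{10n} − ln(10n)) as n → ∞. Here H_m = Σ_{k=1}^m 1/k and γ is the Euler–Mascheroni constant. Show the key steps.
lim = γ

By Euler-Maclaurin, H_m = ln m + γ + O(1/m). So
  H_{10n} − ln(10n) = ln(10n) + γ − ln(10n) + O(1/n)
                       = ln(10/10) + γ + O(1/n).
Hence the limit is γ (since ln 1 = 0).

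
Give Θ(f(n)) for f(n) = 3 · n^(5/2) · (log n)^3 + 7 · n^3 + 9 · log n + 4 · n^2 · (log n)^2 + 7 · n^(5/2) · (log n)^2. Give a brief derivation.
f(n) ∈ Θ(n^3)

Compare the terms by growth order. For large n, n^a · (log n)^b dominates n^a' · (log n)^b' iff a > a', or (a = a' and b > b'). Ranking the 5 terms shows the dominant one is 7 · n^3. Hence f(n) ∈ Θ(n^3).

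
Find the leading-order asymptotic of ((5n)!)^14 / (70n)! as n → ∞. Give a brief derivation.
((5n)!)^14/(70n)! ~ ((2π·5n)^(13/2) / sqrt(14)) · 14^(−14·5n)  →  0

Write N = 5n. Stirling: N! ~ sqrt(2π N)(N/e)^N and (14N)! ~ sqrt(2π·14N)·(14N/e)^(14N).
  (N!)^14/(14N)! ~ (2π N)^(14/2) (N/e)^(14N) / [sqrt(2π·14N) (14N/e)^(14N)]
     = (2π N)^(14/2) / sqrt(2π·14N) · (N/(14N))^(14N)
     = (2π N)^((14−1)/2) / sqrt(14) · 14^(−14N).
Since 14^14 > 1, the factor 14^(−14N) decays exponentially, so the ratio → 0. Substituting N = 5n gives the stated form.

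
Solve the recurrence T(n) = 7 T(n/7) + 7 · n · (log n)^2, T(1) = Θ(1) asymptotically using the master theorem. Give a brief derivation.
T(n) = Θ(n · (log n)^3)

Here log_7 7 = 1 and f(n) = 7 · n · (log n)^2 = Θ(n^(log_7 7) · (log n)^2). This is the extended Case 2 of the master theorem (f matches the critical exponent up to log factors), giving T(n) = Θ(n^(log_7 7) · (log n)^(2+1)) = Θ(n · (log n)^3).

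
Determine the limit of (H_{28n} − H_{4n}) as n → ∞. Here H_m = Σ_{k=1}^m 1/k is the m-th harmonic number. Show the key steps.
lim = ln(28/4) = ln 7

Euler-Maclaurin gives H_m = ln m + γ + 1/(2m) + O(1/m^2). The γ and O(1/m) terms cancel in the difference:
  H_{28n} − H_{4n} = ln(28n) − ln(4n) + O(1/n) = ln(28/4) + O(1/n).
Hence the limit is ln(28/4) = ln 7.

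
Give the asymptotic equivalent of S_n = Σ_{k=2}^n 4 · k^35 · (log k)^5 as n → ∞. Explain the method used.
S_n ~ n^36 · (log n)^5 / 9

By integral comparison, S_n = ∫_1^n 4 · x^35 · (log x)^5 dx + O(n^35 · (log n)^5). For the integral, the leading term of ∫_1^n x^35 (log x)^5 dx is n^36/36 · (log n)^5 (by repeated integration by parts; each step lowers the log-exponent and produces a relatively O(1/log n) correction). Hence S_n ~ n^36 · (log n)^5 / 9.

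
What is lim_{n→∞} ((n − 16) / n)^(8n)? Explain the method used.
lim = e^(−128)

Rewrite as (1 − 16/n)^(8n). By the standard limit (1 + x/n)^n → e^x, we have (1 − 16/n)^n → e^(−16), and raising to the 8th power gives e^(−128).
More precisely, ln[(1 − 16/n)^(8n)] = 8n · ln(1 − 16/n) = 8n · (-16/n + O(1/n^2)) = -128 + O(1/n) → -128.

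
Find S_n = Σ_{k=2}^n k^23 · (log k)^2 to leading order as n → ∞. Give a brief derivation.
S_n ~ n^24 · (log n)^2 / 24

By integral comparison, S_n = ∫_1^n x^23 · (log x)^2 dx + O(n^23 · (log n)^2). For the integral, the leading term of ∫_1^n x^23 (log x)^2 dx is n^24/24 · (log n)^2 (by repeated integration by parts; each step lowers the log-exponent and produces a relatively O(1/log n) correction). Hence S_n ~ n^24 · (log n)^2 / 24.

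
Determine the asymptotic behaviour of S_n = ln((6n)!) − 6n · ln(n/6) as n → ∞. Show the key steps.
S_n ~ 6n · (ln 36 − 1) + O(ln n)

Stirling: ln((6n)!) = 6n ln(6n) − 6n + O(ln n).
  S_n = 6n ln(6n) − 6n − 6n ln(n/6) + O(ln n)
      = 6n ln(6n) − 6n ln n + 6n ln 6 − 6n + O(ln n)
      = 6n ln 6 + 6n ln 6 − 6n + O(ln n)
      = 6n (ln 36 − 1) + O(ln n).
Numerically ln(36) − 1 ≈ 2.5835.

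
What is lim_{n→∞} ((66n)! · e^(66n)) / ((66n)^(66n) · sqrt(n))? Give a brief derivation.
lim = sqrt(2π·66)

Stirling: (66n)! ~ sqrt(2π·66n) · (66n/e)^(66n). Hence
  (66n)! · e^(66n) / (66n)^(66n) ~ sqrt(2π·66n).
Dividing by sqrt(n): sqrt(2π·66n) / sqrt(n) = sqrt(2π·66) · n^((1−1)/2), so the limit is sqrt(2π·66).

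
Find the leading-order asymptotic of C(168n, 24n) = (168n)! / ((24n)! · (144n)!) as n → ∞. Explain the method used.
C(168n, 24n) ~ (823543/46656)^(24n) · sqrt(7/(12π·24n))

Write N = 24n. Apply Stirling to each factorial:
  (7N)! ~ sqrt(2π·7N) · (7N/e)^(7N),
  N! ~ sqrt(2π N) · (N/e)^N,
  (6N)! ~ sqrt(2π·6N) · (6N/e)^(6N).
The exponential factors combine to (7N)^(7N) / (N^N · (6N)^(6N)) = 7^(7N)/6^(6N) = (7^7/6^6)^N = (823543/46656)^N.
The square-root prefactors combine to sqrt(2π·7N) / (sqrt(2π N)·sqrt(2π·6N)) = sqrt(7 / (2π·6·N)) = sqrt(7/(12π·24n)).
Substituting N = 24n: C(168n, 24n) ~ (823543/46656)^(24n) · sqrt(7/(12π·24n)).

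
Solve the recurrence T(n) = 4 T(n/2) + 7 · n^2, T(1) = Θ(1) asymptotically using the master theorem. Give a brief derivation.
T(n) = Θ(n^2 log n)

log_2 4 = 2, and f(n) = 7 · n^2 = Θ(n^(log_2 4)). This is Case 2 of the master theorem: T(n) = Θ(f(n) · log n) = Θ(n^2 log n).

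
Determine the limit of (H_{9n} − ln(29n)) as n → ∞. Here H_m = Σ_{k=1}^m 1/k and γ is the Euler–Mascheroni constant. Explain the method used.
lim = ln(9/29) + γ

By Euler-Maclaurin, H_m = ln m + γ + O(1/m). So
  H_{9n} − ln(29n) = ln(9n) + γ − ln(29n) + O(1/n)
                       = ln(9/29) + γ + O(1/n).
Hence the limit is ln(9/29) + γ.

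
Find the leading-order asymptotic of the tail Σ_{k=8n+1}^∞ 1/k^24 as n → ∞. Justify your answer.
Σ_{k>8n} 1/k^24 ~ 1/(23 · (8n)^23)

Compare to the integral: ∫_{8n}^∞ x^(−24) dx = [−x^(−23)/23]_{8n}^∞ = 1/((24−1)·(8n)^23). Euler-Maclaurin then gives
  Σ_{k>8n} 1/k^24 = ∫_{8n}^∞ dx/x^24 − 1/(2·(8n)^24) + O(1/(8n)^25).
(Equivalently this is ζ(24) − Σ_{k≤8n} 1/k^24.)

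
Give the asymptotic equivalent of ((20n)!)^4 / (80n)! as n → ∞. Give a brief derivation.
((20n)!)^4/(80n)! ~ ((2π·20n)^(3/2) / 2) · 4^(−4·20n)  →  0

Write N = 20n. Stirling: N! ~ sqrt(2π N)(N/e)^N and (4N)! ~ sqrt(2π·4N)·(4N/e)^(4N).
  (N!)^4/(4N)! ~ (2π N)^(4/2) (N/e)^(4N) / [sqrt(2π·4N) (4N/e)^(4N)]
     = (2π N)^(4/2) / sqrt(2π·4N) · (N/(4N))^(4N)
     = (2π N)^((4−1)/2) / 2 · 4^(−4N).
Since 4^4 > 1, the factor 4^(−4N) decays exponentially, so the ratio → 0. Substituting N = 20n gives the stated form.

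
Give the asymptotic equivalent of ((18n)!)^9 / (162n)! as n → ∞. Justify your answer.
((18n)!)^9/(162n)! ~ ((2π·18n)^(8/2) / 3) · 9^(−9·18n)  →  0

Write N = 18n. Stirling: N! ~ sqrt(2π N)(N/e)^N and (9N)! ~ sqrt(2π·9N)·(9N/e)^(9N).
  (N!)^9/(9N)! ~ (2π N)^(9/2) (N/e)^(9N) / [sqrt(2π·9N) (9N/e)^(9N)]
     = (2π N)^(9/2) / sqrt(2π·9N) · (N/(9N))^(9N)
     = (2π N)^((9−1)/2) / 3 · 9^(−9N).
Since 9^9 > 1, the factor 9^(−9N) decays exponentially, so the ratio → 0. Substituting N = 18n gives the stated form.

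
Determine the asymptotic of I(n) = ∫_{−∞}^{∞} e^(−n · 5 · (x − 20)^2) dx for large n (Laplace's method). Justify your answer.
I(n) = sqrt(π/(5n))

Here φ(x) = 5 · (x − 20)^2 has its unique minimum at x* = 20 with φ(x*) = 0 and φ''(x*) = 10. Laplace's method gives
  I(n) ~ e^(−n φ(x*)) · sqrt(2π / (n · φ''(x*))) = sqrt(2π / (10n)) = sqrt(π/(5n)).
This is exact: substituting u = (x − 20)·sqrt(5n) gives I(n) = (1/sqrt(5n)) ∫_{−∞}^{∞} e^(−u^2) du = sqrt(π/(5n)).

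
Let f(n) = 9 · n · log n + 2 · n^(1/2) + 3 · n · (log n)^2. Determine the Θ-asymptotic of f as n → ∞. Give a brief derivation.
f(n) ∈ Θ(n · (log n)^2)

Compare the terms by growth order. For large n, n^a · (log n)^b dominates n^a' · (log n)^b' iff a > a', or (a = a' and b > b'). Ranking the 3 terms shows the dominant one is 3 · n · (log n)^2. Hence f(n) ∈ Θ(n · (log n)^2).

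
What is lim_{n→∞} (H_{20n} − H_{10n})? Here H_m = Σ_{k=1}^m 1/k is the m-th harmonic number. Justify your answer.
lim = ln(20/10) = ln 2

Euler-Maclaurin gives H_m = ln m + γ + 1/(2m) + O(1/m^2). The γ and O(1/m) terms cancel in the difference:
  H_{20n} − H_{10n} = ln(20n) − ln(10n) + O(1/n) = ln(20/10) + O(1/n).
Hence the limit is ln(20/10) = ln 2.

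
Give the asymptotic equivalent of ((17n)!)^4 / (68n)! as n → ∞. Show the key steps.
((17n)!)^4/(68n)! ~ ((2π·17n)^(3/2) / 2) · 4^(−4·17n)  →  0

Write N = 17n. Stirling: N! ~ sqrt(2π N)(N/e)^N and (4N)! ~ sqrt(2π·4N)·(4N/e)^(4N).
  (N!)^4/(4N)! ~ (2π N)^(4/2) (N/e)^(4N) / [sqrt(2π·4N) (4N/e)^(4N)]
     = (2π N)^(4/2) / sqrt(2π·4N) · (N/(4N))^(4N)
     = (2π N)^((4−1)/2) / 2 · 4^(−4N).
Since 4^4 > 1, the factor 4^(−4N) decays exponentially, so the ratio → 0. Substituting N = 17n gives the stated form.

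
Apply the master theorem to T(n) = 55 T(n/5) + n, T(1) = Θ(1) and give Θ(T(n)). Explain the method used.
T(n) = Θ(n^(log_5 55))

Master theorem: compare f(n) = n to n^(log_5 55) where log_5 55 ≈ 2.490. Since 1 < log_5 55, we have f(n) = O(n^(log_5 55 − ε)) for some ε > 0 — Case 1. Hence T(n) = Θ(n^(log_5 55)).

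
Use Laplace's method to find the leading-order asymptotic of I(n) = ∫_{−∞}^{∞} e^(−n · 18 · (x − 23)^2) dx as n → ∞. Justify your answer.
I(n) = sqrt(π/(18n))

Here φ(x) = 18 · (x − 23)^2 has its unique minimum at x* = 23 with φ(x*) = 0 and φ''(x*) = 36. Laplace's method gives
  I(n) ~ e^(−n φ(x*)) · sqrt(2π / (n · φ''(x*))) = sqrt(2π / (36n)) = sqrt(π/(18n)).
This is exact: substituting u = (x − 23)·sqrt(18n) gives I(n) = (1/sqrt(18n)) ∫_{−∞}^{∞} e^(−u^2) du = sqrt(π/(18n)).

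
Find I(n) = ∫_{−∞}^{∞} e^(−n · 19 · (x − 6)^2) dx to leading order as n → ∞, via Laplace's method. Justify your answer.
I(n) = sqrt(π/(19n))

Here φ(x) = 19 · (x − 6)^2 has its unique minimum at x* = 6 with φ(x*) = 0 and φ''(x*) = 38. Laplace's method gives
  I(n) ~ e^(−n φ(x*)) · sqrt(2π / (n · φ''(x*))) = sqrt(2π / (38n)) = sqrt(π/(19n)).
This is exact: substituting u = (x − 6)·sqrt(19n) gives I(n) = (1/sqrt(19n)) ∫_{−∞}^{∞} e^(−u^2) du = sqrt(π/(19n)).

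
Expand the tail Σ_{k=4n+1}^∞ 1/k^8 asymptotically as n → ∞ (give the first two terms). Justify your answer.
Σ_{k>4n} 1/k^8 = 1/(7 · (4n)^7) − 1/(2 · (4n)^8) + O(1/(4n)^9)

Compare to the integral: ∫_{4n}^∞ x^(−8) dx = [−x^(−7)/7]_{4n}^∞ = 1/((8−1)·(4n)^7). The Euler-Maclaurin correction adds −f(4n)/2 = −1/(2·(4n)^8). Euler-Maclaurin then gives
  Σ_{k>4n} 1/k^8 = ∫_{4n}^∞ dx/x^8 − 1/(2·(4n)^8) + O(1/(4n)^9).
(Equivalently this is ζ(8) − Σ_{k≤4n} 1/k^8.)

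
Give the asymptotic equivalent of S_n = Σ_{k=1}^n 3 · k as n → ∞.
S_n ~ 3 · n^2 / 2

By integral comparison (Euler-Maclaurin), Σ_{k=1}^n 3 · k = 3 · ∫_0^n x^1 dx + O(n) = 3 · n^2/2 + O(n). (Equivalently, Faulhaber's formula gives the same leading term.)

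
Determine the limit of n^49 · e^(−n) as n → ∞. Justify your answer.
lim = 0

Exponentials with base > 1 dominate every fixed polynomial: for any fixed c, n^c / e^n → 0 as n → ∞ (e.g. by the ratio test, or since e^n grows faster than any power of n). Hence n^49 · e^(−n) = n^49 / e^n → 0.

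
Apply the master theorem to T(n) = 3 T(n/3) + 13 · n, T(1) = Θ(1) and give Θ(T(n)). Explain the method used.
T(n) = Θ(n log n)

log_3 3 = 1, and f(n) = 13 · n = Θ(n^(log_3 3)). This is Case 2 of the master theorem: T(n) = Θ(f(n) · log n) = Θ(n log n).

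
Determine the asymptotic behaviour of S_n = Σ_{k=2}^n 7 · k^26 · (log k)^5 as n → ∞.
S_n ~ 7 · n^27 · (log n)^5 / 27

By integral comparison, S_n = ∫_1^n 7 · x^26 · (log x)^5 dx + O(n^26 · (log n)^5). For the integral, the leading term of ∫_1^n x^26 (log x)^5 dx is n^27/27 · (log n)^5 (by repeated integration by parts; each step lowers the log-exponent and produces a relatively O(1/log n) correction). Hence S_n ~ 7 · n^27 · (log n)^5 / 27.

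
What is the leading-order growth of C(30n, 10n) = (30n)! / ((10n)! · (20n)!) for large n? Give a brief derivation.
C(30n, 10n) ~ (27/4)^(10n) · sqrt(3/(4π·10n))

Write N = 10n. Apply Stirling to each factorial:
  (3N)! ~ sqrt(2π·3N) · (3N/e)^(3N),
  N! ~ sqrt(2π N) · (N/e)^N,
  (2N)! ~ sqrt(2π·2N) · (2N/e)^(2N).
The exponential factors combine to (3N)^(3N) / (N^N · (2N)^(2N)) = 3^(3N)/2^(2N) = (3^3/2^2)^N = (27/4)^N.
The square-root prefactors combine to sqrt(2π·3N) / (sqrt(2π N)·sqrt(2π·2N)) = sqrt(3 / (2π·2·N)) = sqrt(3/(4π·10n)).
Substituting N = 10n: C(30n, 10n) ~ (27/4)^(10n) · sqrt(3/(4π·10n)).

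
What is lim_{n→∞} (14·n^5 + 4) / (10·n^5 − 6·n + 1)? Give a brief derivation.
lim = 14/10 = 7/5

For large n the leading n^5 terms dominate both numerator and denominator. Dividing top and bottom by n^5, every other term tends to 0, leaving 14/10 = 7/5.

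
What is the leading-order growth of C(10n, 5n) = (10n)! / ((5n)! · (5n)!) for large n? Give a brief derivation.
C(10n, 5n) ~ (4)^(5n) · sqrt(1/(π·5n))

Write N = 5n. Apply Stirling to each factorial:
  (2N)! ~ sqrt(2π·2N) · (2N/e)^(2N),
  N! ~ sqrt(2π N) · (N/e)^N,
  (1N)! ~ sqrt(2π·1N) · (1N/e)^(1N).
The exponential factors combine to (2N)^(2N) / (N^N · (1N)^(1N)) = 2^(2N)/1^(1N) = (2^2/1^1)^N = (4)^N.
The square-root prefactors combine to sqrt(2π·2N) / (sqrt(2π N)·sqrt(2π·1N)) = sqrt(2 / (2π·1·N)) = sqrt(1/(π·5n)).
Substituting N = 5n: C(10n, 5n) ~ (4)^(5n) · sqrt(1/(π·5n)).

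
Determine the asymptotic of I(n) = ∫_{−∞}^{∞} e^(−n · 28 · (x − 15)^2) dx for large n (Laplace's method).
I(n) = sqrt(π/(28n))

Here φ(x) = 28 · (x − 15)^2 has its unique minimum at x* = 15 with φ(x*) = 0 and φ''(x*) = 56. Laplace's method gives
  I(n) ~ e^(−n φ(x*)) · sqrt(2π / (n · φ''(x*))) = sqrt(2π / (56n)) = sqrt(π/(28n)).
This is exact: substituting u = (x − 15)·sqrt(28n) gives I(n) = (1/sqrt(28n)) ∫_{−∞}^{∞} e^(−u^2) du = sqrt(π/(28n)).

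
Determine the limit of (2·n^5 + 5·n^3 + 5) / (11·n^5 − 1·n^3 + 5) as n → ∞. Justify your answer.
lim = 2/11

For large n the leading n^5 terms dominate both numerator and denominator. Dividing top and bottom by n^5, every other term tends to 0, leaving 2/11.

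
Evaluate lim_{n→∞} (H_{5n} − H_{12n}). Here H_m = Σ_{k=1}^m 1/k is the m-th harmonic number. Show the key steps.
lim = ln(5/12)

Euler-Maclaurin gives H_m = ln m + γ + 1/(2m) + O(1/m^2). The γ and O(1/m) terms cancel in the difference:
  H_{5n} − H_{12n} = ln(5n) − ln(12n) + O(1/n) = ln(5/12) + O(1/n).
Hence the limit is ln(5/12).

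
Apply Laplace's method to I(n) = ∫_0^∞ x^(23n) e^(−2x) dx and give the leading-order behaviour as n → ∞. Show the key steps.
I(n) ~ (sqrt(2π·23n) / 2) · (23n/(2e))^(23n)

Write the integrand as exp(23n ln x − 2x) and set f(x) = 23n ln x − 2x. Then f'(x) = 23n/x − 2 = 0 at x* = 23n/2, and f''(x*) = −23n/x*^2 = −2^2/(23n). Laplace's method (interior maximum) gives
  I(n) ~ e^(f(x*)) · sqrt(2π / |f''(x*)|)
        = exp(23n ln(23n/2) − 23n) · sqrt(2π · 23n / 2^2)
        = (23n/2)^(23n) e^(−23n) · sqrt(2π·23n) / 2
        = (sqrt(2π·23n) / 2) · (23n/(2e))^(23n).
This matches Γ(23n+1)/2^(23n+1) with Stirling applied to Γ.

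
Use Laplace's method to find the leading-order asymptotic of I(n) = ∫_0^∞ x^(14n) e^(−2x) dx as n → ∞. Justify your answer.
I(n) ~ (sqrt(2π·14n) / 2) · (14n/(2e))^(14n)

Write the integrand as exp(14n ln x − 2x) and set f(x) = 14n ln x − 2x. Then f'(x) = 14n/x − 2 = 0 at x* = 14n/2, and f''(x*) = −14n/x*^2 = −2^2/(14n). Laplace's method (interior maximum) gives
  I(n) ~ e^(f(x*)) · sqrt(2π / |f''(x*)|)
        = exp(14n ln(14n/2) − 14n) · sqrt(2π · 14n / 2^2)
        = (14n/2)^(14n) e^(−14n) · sqrt(2π·14n) / 2
        = (sqrt(2π·14n) / 2) · (14n/(2e))^(14n).
This matches Γ(14n+1)/2^(14n+1) with Stirling applied to Γ.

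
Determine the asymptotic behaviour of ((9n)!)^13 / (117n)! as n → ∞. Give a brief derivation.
((9n)!)^13/(117n)! ~ ((2π·9n)^(12/2) / sqrt(13)) · 13^(−13·9n)  →  0

Write N = 9n. Stirling: N! ~ sqrt(2π N)(N/e)^N and (13N)! ~ sqrt(2π·13N)·(13N/e)^(13N).
  (N!)^13/(13N)! ~ (2π N)^(13/2) (N/e)^(13N) / [sqrt(2π·13N) (13N/e)^(13N)]
     = (2π N)^(13/2) / sqrt(2π·13N) · (N/(13N))^(13N)
     = (2π N)^((13−1)/2) / sqrt(13) · 13^(−13N).
Since 13^13 > 1, the factor 13^(−13N) decays exponentially, so the ratio → 0. Substituting N = 9n gives the stated form.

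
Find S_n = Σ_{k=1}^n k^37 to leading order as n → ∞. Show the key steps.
S_n ~ n^38 / 38

By integral comparison (Euler-Maclaurin), Σ_{k=1}^n k^37 = ∫_0^n x^37 dx + O(n^37) = n^38/38 + O(n^37). (Equivalently, Faulhaber's formula gives the same leading term.)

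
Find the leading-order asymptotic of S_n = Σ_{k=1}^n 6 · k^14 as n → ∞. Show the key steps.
S_n ~ 2 · n^15 / 5

By integral comparison (Euler-Maclaurin), Σ_{k=1}^n 6 · k^14 = 6 · ∫_0^n x^14 dx + O(n^14) = 6 · n^15/15 = 2 · n^15 / 5 + O(n^14). (Equivalently, Faulhaber's formula gives the same leading term.)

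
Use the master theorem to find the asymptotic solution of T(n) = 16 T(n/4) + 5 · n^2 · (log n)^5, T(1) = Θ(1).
T(n) = Θ(n^2 · (log n)^6)

Here log_4 16 = 2 and f(n) = 5 · n^2 · (log n)^5 = Θ(n^(log_4 16) · (log n)^5). This is the extended Case 2 of the master theorem (f matches the critical exponent up to log factors), giving T(n) = Θ(n^(log_4 16) · (log n)^(5+1)) = Θ(n^2 · (log n)^6).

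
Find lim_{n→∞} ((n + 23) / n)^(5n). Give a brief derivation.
lim = e^115

Rewrite as (1 + 23/n)^(5n). By the standard limit (1 + x/n)^n → e^x, we have (1 + 23/n)^n → e^23, and raising to the 5th power gives e^115.
More precisely, ln[(1 + 23/n)^(5n)] = 5n · ln(1 + 23/n) = 5n · (23/n + O(1/n^2)) = 115 + O(1/n) → 115.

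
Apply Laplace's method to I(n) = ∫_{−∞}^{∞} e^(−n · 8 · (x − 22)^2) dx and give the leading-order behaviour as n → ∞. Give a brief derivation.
I(n) = sqrt(π/(8n))

Here φ(x) = 8 · (x − 22)^2 has its unique minimum at x* = 22 with φ(x*) = 0 and φ''(x*) = 16. Laplace's method gives
  I(n) ~ e^(−n φ(x*)) · sqrt(2π / (n · φ''(x*))) = sqrt(2π / (16n)) = sqrt(π/(8n)).
This is exact: substituting u = (x − 22)·sqrt(8n) gives I(n) = (1/sqrt(8n)) ∫_{−∞}^{∞} e^(−u^2) du = sqrt(π/(8n)).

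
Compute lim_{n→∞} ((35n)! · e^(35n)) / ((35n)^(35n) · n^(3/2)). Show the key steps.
lim = 0

Stirling: (35n)! ~ sqrt(2π·35n) · (35n/e)^(35n). Hence
  (35n)! · e^(35n) / (35n)^(35n) ~ sqrt(2π·35n).
Dividing by n^(3/2): sqrt(2π·35n) / n^(3/2) = sqrt(2π·35) · n^((1−3)/2), so the expression behaves like sqrt(2π·35) · n^((1−3)/2) → 0.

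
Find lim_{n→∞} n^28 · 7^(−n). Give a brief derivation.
lim = 0

Exponentials with base > 1 dominate every fixed polynomial: for any fixed c, n^c / 7^n → 0 as n → ∞ (e.g. by the ratio test, or by writing 7^n = e^(n ln 7) and noting e^(n ln 7) / n^c → ∞). Hence n^28 · 7^(−n) = n^28 / 7^n → 0.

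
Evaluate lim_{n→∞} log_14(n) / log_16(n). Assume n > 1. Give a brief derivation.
lim = ln(16) / ln(14) = log_14(16)

Change of base: log_14(n) = ln n / ln 14 and log_16(n) = ln n / ln 16. The ratio is (ln n / ln 14) · (ln 16 / ln n) = ln 16 / ln 14, a constant independent of n. So the limit is ln 16 / ln 14 = log_14(16).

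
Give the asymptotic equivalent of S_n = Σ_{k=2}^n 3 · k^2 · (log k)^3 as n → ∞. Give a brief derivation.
S_n ~ n^3 · (log n)^3

By integral comparison, S_n = ∫_1^n 3 · x^2 · (log x)^3 dx + O(n^2 · (log n)^3). For the integral, the leading term of ∫_1^n x^2 (log x)^3 dx is n^3/3 · (log n)^3 (by repeated integration by parts; each step lowers the log-exponent and produces a relatively O(1/log n) correction). Hence S_n ~ n^3 · (log n)^3.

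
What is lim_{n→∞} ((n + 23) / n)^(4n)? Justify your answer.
lim = e^92

Rewrite as (1 + 23/n)^(4n). By the standard limit (1 + x/n)^n → e^x, we have (1 + 23/n)^n → e^23, and raising to the 4th power gives e^92.
More precisely, ln[(1 + 23/n)^(4n)] = 4n · ln(1 + 23/n) = 4n · (23/n + O(1/n^2)) = 92 + O(1/n) → 92.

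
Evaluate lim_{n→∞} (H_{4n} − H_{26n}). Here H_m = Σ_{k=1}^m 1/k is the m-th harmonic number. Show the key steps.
lim = ln(4/26) = ln(2/13)

Euler-Maclaurin gives H_m = ln m + γ + 1/(2m) + O(1/m^2). The γ and O(1/m) terms cancel in the difference:
  H_{4n} − H_{26n} = ln(4n) − ln(26n) + O(1/n) = ln(4/26) + O(1/n).
Hence the limit is ln(4/26) = ln(2/13).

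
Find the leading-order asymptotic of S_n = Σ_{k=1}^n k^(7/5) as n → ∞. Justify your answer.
S_n ~ (5/12) · n^(12/5)

Integral comparison: Σ_{k=1}^n k^(7/5) = ∫_0^n x^(7/5) dx + O(n^(7/5)). The integral is n^(1 + 7/5) / (1 + 7/5) = n^((7+5)/5) / ((7+5)/5) = (5/12) · n^(12/5).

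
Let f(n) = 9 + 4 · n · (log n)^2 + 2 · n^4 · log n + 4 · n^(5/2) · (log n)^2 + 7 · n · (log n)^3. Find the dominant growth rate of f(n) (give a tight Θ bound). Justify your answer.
f(n) ∈ Θ(n^4 · log n)

Compare the terms by growth order. For large n, n^a · (log n)^b dominates n^a' · (log n)^b' iff a > a', or (a = a' and b > b'). Ranking the 5 terms shows the dominant one is 2 · n^4 · log n. Hence f(n) ∈ Θ(n^4 · log n).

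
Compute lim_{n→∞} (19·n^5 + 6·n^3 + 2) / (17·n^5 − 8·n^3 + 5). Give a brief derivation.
lim = 19/17

For large n the leading n^5 terms dominate both numerator and denominator. Dividing top and bottom by n^5, every other term tends to 0, leaving 19/17.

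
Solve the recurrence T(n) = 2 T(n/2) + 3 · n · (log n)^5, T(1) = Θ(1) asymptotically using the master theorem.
T(n) = Θ(n · (log n)^6)

Here log_2 2 = 1 and f(n) = 3 · n · (log n)^5 = Θ(n^(log_2 2) · (log n)^5). This is the extended Case 2 of the master theorem (f matches the critical exponent up to log factors), giving T(n) = Θ(n^(log_2 2) · (log n)^(5+1)) = Θ(n · (log n)^6).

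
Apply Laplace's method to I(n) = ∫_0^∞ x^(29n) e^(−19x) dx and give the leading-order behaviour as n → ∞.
I(n) ~ (sqrt(2π·29n) / 19) · (29n/(19e))^(29n)

Write the integrand as exp(29n ln x − 19x) and set f(x) = 29n ln x − 19x. Then f'(x) = 29n/x − 19 = 0 at x* = 29n/19, and f''(x*) = −29n/x*^2 = −19^2/(29n). Laplace's method (interior maximum) gives
  I(n) ~ e^(f(x*)) · sqrt(2π / |f''(x*)|)
        = exp(29n ln(29n/19) − 29n) · sqrt(2π · 29n / 19^2)
        = (29n/19)^(29n) e^(−29n) · sqrt(2π·29n) / 19
        = (sqrt(2π·29n) / 19) · (29n/(19e))^(29n).
This matches Γ(29n+1)/19^(29n+1) with Stirling applied to Γ.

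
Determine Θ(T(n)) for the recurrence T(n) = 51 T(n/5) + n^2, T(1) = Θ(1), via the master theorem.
T(n) = Θ(n^(log_5 51))

Master theorem: compare f(n) = n^2 to n^(log_5 51) where log_5 51 ≈ 2.443. Since 2 < log_5 51, we have f(n) = O(n^(log_5 51 − ε)) for some ε > 0 — Case 1. Hence T(n) = Θ(n^(log_5 51)).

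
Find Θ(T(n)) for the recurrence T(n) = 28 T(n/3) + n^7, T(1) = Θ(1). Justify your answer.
T(n) = Θ(n^7)

log_3 28 ≈ 3.033. f(n) = n^7 dominates n^(log_3 28) since 7 > 3.033, and the regularity condition a·f(n/b) = 28·(n/3)^7 = (28/2187)·n^7 ≤ c·f(n) holds with c = 28/2187 ≈ 0.0128 < 1. So this is Case 3: T(n) = Θ(f(n)) = Θ(n^7).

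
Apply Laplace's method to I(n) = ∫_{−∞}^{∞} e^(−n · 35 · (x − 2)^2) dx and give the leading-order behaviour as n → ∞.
I(n) = sqrt(π/(35n))

Here φ(x) = 35 · (x − 2)^2 has its unique minimum at x* = 2 with φ(x*) = 0 and φ''(x*) = 70. Laplace's method gives
  I(n) ~ e^(−n φ(x*)) · sqrt(2π / (n · φ''(x*))) = sqrt(2π / (70n)) = sqrt(π/(35n)).
This is exact: substituting u = (x − 2)·sqrt(35n) gives I(n) = (1/sqrt(35n)) ∫_{−∞}^{∞} e^(−u^2) du = sqrt(π/(35n)).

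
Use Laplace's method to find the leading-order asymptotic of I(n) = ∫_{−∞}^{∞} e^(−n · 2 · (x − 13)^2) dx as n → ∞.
I(n) = sqrt(π/(2n))

Here φ(x) = 2 · (x − 13)^2 has its unique minimum at x* = 13 with φ(x*) = 0 and φ''(x*) = 4. Laplace's method gives
  I(n) ~ e^(−n φ(x*)) · sqrt(2π / (n · φ''(x*))) = sqrt(2π / (4n)) = sqrt(π/(2n)).
This is exact: substituting u = (x − 13)·sqrt(2n) gives I(n) = (1/sqrt(2n)) ∫_{−∞}^{∞} e^(−u^2) du = sqrt(π/(2n)).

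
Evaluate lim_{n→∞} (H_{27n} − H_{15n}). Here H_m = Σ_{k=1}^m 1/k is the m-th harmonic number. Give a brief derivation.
lim = ln(27/15) = ln(9/5)

Euler-Maclaurin gives H_m = ln m + γ + 1/(2m) + O(1/m^2). The γ and O(1/m) terms cancel in the difference:
  H_{27n} − H_{15n} = ln(27n) − ln(15n) + O(1/n) = ln(27/15) + O(1/n).
Hence the limit is ln(27/15) = ln(9/5).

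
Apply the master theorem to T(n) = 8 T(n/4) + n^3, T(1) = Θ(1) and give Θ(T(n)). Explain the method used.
T(n) = Θ(n^3)

log_4 8 ≈ 1.500. f(n) = n^3 dominates n^(log_4 8) since 3 > 1.500, and the regularity condition a·f(n/b) = 8·(n/4)^3 = (8/64)·n^3 ≤ c·f(n) holds with c = 8/64 ≈ 0.125 < 1. So this is Case 3: T(n) = Θ(f(n)) = Θ(n^3).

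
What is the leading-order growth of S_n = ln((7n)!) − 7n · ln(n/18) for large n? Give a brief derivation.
S_n ~ 7n · (ln 126 − 1) + O(ln n)

Stirling: ln((7n)!) = 7n ln(7n) − 7n + O(ln n).
  S_n = 7n ln(7n) − 7n − 7n ln(n/18) + O(ln n)
      = 7n ln(7n) − 7n ln n + 7n ln 18 − 7n + O(ln n)
      = 7n ln 7 + 7n ln 18 − 7n + O(ln n)
      = 7n (ln 126 − 1) + O(ln n).
Numerically ln(126) − 1 ≈ 3.8363.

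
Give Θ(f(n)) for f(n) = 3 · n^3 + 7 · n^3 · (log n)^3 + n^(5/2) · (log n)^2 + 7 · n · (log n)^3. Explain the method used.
f(n) ∈ Θ(n^3 · (log n)^3)

Compare the terms by growth order. For large n, n^a · (log n)^b dominates n^a' · (log n)^b' iff a > a', or (a = a' and b > b'). Ranking the 4 terms shows the dominant one is 7 · n^3 · (log n)^3. Hence f(n) ∈ Θ(n^3 · (log n)^3).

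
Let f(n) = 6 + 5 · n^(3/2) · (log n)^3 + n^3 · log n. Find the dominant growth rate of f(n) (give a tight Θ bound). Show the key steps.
f(n) ∈ Θ(n^3 · log n)

Compare the terms by growth order. For large n, n^a · (log n)^b dominates n^a' · (log n)^b' iff a > a', or (a = a' and b > b'). Ranking the 3 terms shows the dominant one is n^3 · log n. Hence f(n) ∈ Θ(n^3 · log n).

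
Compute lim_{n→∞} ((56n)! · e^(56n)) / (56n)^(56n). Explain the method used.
lim = ∞

Stirling: (56n)! ~ sqrt(2π·56n) · (56n/e)^(56n). Hence
  (56n)! · e^(56n) / (56n)^(56n) ~ sqrt(2π·56n) = sqrt(2π·56) · sqrt(n) → ∞.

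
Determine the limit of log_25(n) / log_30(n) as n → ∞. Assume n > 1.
lim = ln(30) / ln(25) = log_25(30)

Change of base: log_25(n) = ln n / ln 25 and log_30(n) = ln n / ln 30. The ratio is (ln n / ln 25) · (ln 30 / ln n) = ln 30 / ln 25, a constant independent of n. So the limit is ln 30 / ln 25 = log_25(30).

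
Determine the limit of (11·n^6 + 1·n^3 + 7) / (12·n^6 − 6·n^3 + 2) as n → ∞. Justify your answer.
lim = 11/12

For large n the leading n^6 terms dominate both numerator and denominator. Dividing top and bottom by n^6, every other term tends to 0, leaving 11/12.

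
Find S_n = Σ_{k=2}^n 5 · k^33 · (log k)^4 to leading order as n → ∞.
S_n ~ 5 · n^34 · (log n)^4 / 34

By integral comparison, S_n = ∫_1^n 5 · x^33 · (log x)^4 dx + O(n^33 · (log n)^4). For the integral, the leading term of ∫_1^n x^33 (log x)^4 dx is n^34/34 · (log n)^4 (by repeated integration by parts; each step lowers the log-exponent and produces a relatively O(1/log n) correction). Hence S_n ~ 5 · n^34 · (log n)^4 / 34.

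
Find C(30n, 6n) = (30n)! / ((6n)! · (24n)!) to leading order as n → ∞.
C(30n, 6n) ~ (3125/256)^(6n) · sqrt(5/(8π·6n))

Write N = 6n. Apply Stirling to each factorial:
  (5N)! ~ sqrt(2π·5N) · (5N/e)^(5N),
  N! ~ sqrt(2π N) · (N/e)^N,
  (4N)! ~ sqrt(2π·4N) · (4N/e)^(4N).
The exponential factors combine to (5N)^(5N) / (N^N · (4N)^(4N)) = 5^(5N)/4^(4N) = (5^5/4^4)^N = (3125/256)^N.
The square-root prefactors combine to sqrt(2π·5N) / (sqrt(2π N)·sqrt(2π·4N)) = sqrt(5 / (2π·4·N)) = sqrt(5/(8π·6n)).
Substituting N = 6n: C(30n, 6n) ~ (3125/256)^(6n) · sqrt(5/(8π·6n)).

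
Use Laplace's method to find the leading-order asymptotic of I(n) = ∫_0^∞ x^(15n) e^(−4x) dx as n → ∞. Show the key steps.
I(n) ~ (sqrt(2π·15n) / 4) · (15n/(4e))^(15n)

Write the integrand as exp(15n ln x − 4x) and set f(x) = 15n ln x − 4x. Then f'(x) = 15n/x − 4 = 0 at x* = 15n/4, and f''(x*) = −15n/x*^2 = −4^2/(15n). Laplace's method (interior maximum) gives
  I(n) ~ e^(f(x*)) · sqrt(2π / |f''(x*)|)
        = exp(15n ln(15n/4) − 15n) · sqrt(2π · 15n / 4^2)
        = (15n/4)^(15n) e^(−15n) · sqrt(2π·15n) / 4
        = (sqrt(2π·15n) / 4) · (15n/(4e))^(15n).
This matches Γ(15n+1)/4^(15n+1) with Stirling applied to Γ.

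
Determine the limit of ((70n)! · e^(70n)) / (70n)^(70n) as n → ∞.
lim = ∞

Stirling: (70n)! ~ sqrt(2π·70n) · (70n/e)^(70n). Hence
  (70n)! · e^(70n) / (70n)^(70n) ~ sqrt(2π·70n) = sqrt(2π·70) · sqrt(n) → ∞.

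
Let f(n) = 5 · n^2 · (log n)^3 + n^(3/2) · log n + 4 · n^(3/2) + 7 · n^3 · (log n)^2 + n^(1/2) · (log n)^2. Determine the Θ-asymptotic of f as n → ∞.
f(n) ∈ Θ(n^3 · (log n)^2)

Compare the terms by growth order. For large n, n^a · (log n)^b dominates n^a' · (log n)^b' iff a > a', or (a = a' and b > b'). Ranking the 5 terms shows the dominant one is 7 · n^3 · (log n)^2. Hence f(n) ∈ Θ(n^3 · (log n)^2).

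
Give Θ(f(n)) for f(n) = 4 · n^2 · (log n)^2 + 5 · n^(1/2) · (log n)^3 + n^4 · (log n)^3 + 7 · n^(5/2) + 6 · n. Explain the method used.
f(n) ∈ Θ(n^4 · (log n)^3)

Compare the terms by growth order. For large n, n^a · (log n)^b dominates n^a' · (log n)^b' iff a > a', or (a = a' and b > b'). Ranking the 5 terms shows the dominant one is n^4 · (log n)^3. Hence f(n) ∈ Θ(n^4 · (log n)^3).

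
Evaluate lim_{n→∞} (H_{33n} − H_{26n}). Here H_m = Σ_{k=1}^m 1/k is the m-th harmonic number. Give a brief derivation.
lim = ln(33/26)

Euler-Maclaurin gives H_m = ln m + γ + 1/(2m) + O(1/m^2). The γ and O(1/m) terms cancel in the difference:
  H_{33n} − H_{26n} = ln(33n) − ln(26n) + O(1/n) = ln(33/26) + O(1/n).
Hence the limit is ln(33/26).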